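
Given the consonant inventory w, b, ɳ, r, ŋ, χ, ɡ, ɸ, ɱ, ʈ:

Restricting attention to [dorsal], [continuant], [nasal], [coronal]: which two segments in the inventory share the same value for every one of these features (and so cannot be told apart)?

Both /w/ and /χ/ are [+dorsal], [+continuant], [-nasal], [-coronal]. Since the list omits [sonorant], [voice], [labial], [round] and [high] — which do distinguish the labial-velar glide from the voiceless uvular fricative — this pair collapses; all other pairs remain distinct.

w, χ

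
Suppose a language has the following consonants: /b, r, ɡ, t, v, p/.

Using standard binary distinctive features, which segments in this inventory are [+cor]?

r, t

The [+coronal] segments here are /r, t/; the remaining /b, ɡ, v, p/ are [−coronal].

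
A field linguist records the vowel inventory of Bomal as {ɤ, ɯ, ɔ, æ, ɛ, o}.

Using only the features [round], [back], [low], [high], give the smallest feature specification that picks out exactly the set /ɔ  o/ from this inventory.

/ɔ, o/ are exactly the [+round] segments in the inventory, so a single feature suffices.

[+round]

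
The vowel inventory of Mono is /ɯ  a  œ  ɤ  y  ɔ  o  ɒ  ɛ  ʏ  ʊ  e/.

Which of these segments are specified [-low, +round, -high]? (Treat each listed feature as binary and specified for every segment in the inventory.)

œ, ɔ, o

Among the inventory, the [-low] segments are /ɯ, œ, ɤ, y, ɔ, o, ɛ, ʏ, ʊ, e/.
Then [+round] gives /œ, y, ɔ, o, ʏ, ʊ/.
Within that set, [-high] leaves /œ, ɔ, o/.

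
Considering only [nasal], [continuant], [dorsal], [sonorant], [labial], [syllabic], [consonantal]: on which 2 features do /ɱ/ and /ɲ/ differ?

/ɱ/ (labiodental nasal) and /ɲ/ (palatal nasal) agree on [+nasal], [-continuant], [+sonorant], [-syllabic], [+consonantal]. They differ on [labial] (/ɱ/ [+], /ɲ/ [-]), [dorsal] (/ɱ/ [-], /ɲ/ [+]).

[labial], [dorsal]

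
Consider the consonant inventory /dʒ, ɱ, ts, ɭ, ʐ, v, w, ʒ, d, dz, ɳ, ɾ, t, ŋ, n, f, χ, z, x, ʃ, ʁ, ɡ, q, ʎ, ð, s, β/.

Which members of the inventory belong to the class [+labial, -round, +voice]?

Checking each segment against [+labial], [-round], [+voice]: /ɱ/ (labiodental nasal), /v/ (voiced labiodental fricative), /β/ (voiced bilabial fricative) satisfy every feature; every other segment in the inventory fails at least one.

ɱ, v, β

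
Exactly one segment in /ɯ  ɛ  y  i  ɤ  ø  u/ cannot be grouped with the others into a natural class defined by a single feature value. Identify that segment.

The remaining segments after removing /ɛ/ share [+tense]; /ɛ/ (mid front unrounded lax vowel) is [−tense]. For every other candidate removal, the leftover set fails to share any single feature value that the removed segment lacks.

ɛ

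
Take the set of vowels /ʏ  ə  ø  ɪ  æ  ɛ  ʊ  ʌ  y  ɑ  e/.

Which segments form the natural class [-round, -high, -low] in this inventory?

The [-round] segments are /ə, ɪ, æ, ɛ, ʌ, ɑ, e/.
Within that set, [-high] gives /ə, æ, ɛ, ʌ, ɑ, e/.
Within that set, [-low] leaves /ə, ɛ, ʌ, e/.

ə, ɛ, ʌ, e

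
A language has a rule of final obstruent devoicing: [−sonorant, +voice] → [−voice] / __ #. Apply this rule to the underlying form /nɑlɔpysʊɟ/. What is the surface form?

[nɑlɔpysʊc]

The only segment in the rule's environment that also matches [−sonorant, +voice] is /ɟ/. Applying [−voice] turns the voiced palatal stop into /c/ (voiceless palatal stop), giving [nɑlɔpysʊc].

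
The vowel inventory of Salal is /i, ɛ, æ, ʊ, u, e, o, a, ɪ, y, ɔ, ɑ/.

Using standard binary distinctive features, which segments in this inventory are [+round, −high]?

Eliminate segments failing any feature: /i, ɛ, æ, e, a, ɪ, ɑ/ are [−round]; /ʊ, u, y/ are [+high]. The remaining /o, ɔ/ satisfy [+round], [−high].

o, ɔ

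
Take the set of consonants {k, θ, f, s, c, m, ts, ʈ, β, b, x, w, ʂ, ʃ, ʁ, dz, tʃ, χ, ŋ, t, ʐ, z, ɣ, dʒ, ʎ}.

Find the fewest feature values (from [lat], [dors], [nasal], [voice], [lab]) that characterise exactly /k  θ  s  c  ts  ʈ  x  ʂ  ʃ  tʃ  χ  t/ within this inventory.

[−voice, −lab]

/k, θ, s, c, ts, ʈ, x, ʂ, ʃ, tʃ, χ, t/ are all [−voice], [−labial], and no other segment in the inventory matches both values. Dropping any one of them over-generates: [−labial] alone would also admit /ʁ, dz, ŋ, ʐ, …/; [−voice] alone would also admit /f/. No other single listed feature picks out exactly this set either, so fewer than two features will not do.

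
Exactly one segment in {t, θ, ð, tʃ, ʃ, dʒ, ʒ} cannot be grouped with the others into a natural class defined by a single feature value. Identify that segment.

/θ, ʃ, ʒ, ð, dʒ, tʃ/ are all [+distributed], but /t/ (voiceless alveolar stop) is [−distributed]. No other single segment can be removed to leave a set sharing one feature value that the removed segment lacks, so /t/ is the odd one out.

t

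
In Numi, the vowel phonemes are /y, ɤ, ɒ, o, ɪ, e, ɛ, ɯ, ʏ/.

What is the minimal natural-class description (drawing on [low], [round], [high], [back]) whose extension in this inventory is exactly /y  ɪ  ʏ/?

/y, ɪ, ʏ/ are all [+high], [−back], and no other segment in the inventory matches both values. Dropping any one of them over-generates: [−back] alone would also admit /e, ɛ/; [+high] alone would also admit /ɯ/. No other single listed feature picks out exactly this set either, so fewer than two features will not do.

[+high, −back]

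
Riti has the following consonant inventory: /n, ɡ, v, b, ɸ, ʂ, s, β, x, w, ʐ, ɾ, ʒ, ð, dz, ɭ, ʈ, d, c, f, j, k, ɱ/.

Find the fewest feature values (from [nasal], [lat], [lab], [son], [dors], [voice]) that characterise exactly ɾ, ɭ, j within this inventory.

[+son, −nasal, −lab]

/ɾ, ɭ, j/ are all [+sonorant], [−nasal], [−labial], and no other segment in the inventory matches all three values. Dropping any one of them over-generates: [−nasal, −labial] alone would also admit /ɡ, ʂ, s, x, …/; [+sonorant, −labial] alone would also admit /n/; [+sonorant, −nasal] alone would also admit /w/. No other combination of two listed features picks out exactly this set either, so fewer than three features will not do.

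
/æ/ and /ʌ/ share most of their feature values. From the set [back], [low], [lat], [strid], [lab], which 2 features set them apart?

/æ/ is the low front unrounded vowel and /ʌ/ is the mid back unrounded lax vowel. Both are [−lateral], [−strident], [−labial]. /æ/ is [+low] while /ʌ/ is [−low]; /æ/ is [−back] while /ʌ/ is [+back], so the distinguishing features are [low], [back].

[low], [back]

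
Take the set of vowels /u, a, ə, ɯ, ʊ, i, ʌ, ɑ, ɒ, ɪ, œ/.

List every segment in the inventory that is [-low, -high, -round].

The [-low] segments are /u, ə, ɯ, ʊ, i, ʌ, ɪ, œ/.
Within that set, [-high] gives /ə, ʌ, œ/.
Within that set, [-round] leaves /ə, ʌ/.

ə, ʌ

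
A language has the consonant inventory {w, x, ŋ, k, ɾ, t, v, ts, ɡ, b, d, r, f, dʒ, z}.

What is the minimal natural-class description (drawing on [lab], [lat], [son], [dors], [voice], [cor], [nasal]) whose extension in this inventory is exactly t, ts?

/t, ts/ are all [-voice], [+coronal], and no other segment in the inventory matches both values. Dropping any one of them over-generates: [+coronal] alone would also admit /ɾ, d, r, dʒ, …/; [-voice] alone would also admit /x, k, f/. No other single listed feature picks out exactly this set either, so fewer than two features will not do.

[-voice, +cor]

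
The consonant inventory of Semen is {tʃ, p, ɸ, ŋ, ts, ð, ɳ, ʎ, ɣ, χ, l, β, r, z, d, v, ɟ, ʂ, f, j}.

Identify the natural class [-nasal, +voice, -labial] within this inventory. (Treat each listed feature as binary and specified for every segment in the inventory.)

Eliminate segments failing any feature: /tʃ, p, ɸ, ts, χ, ʂ, f/ are [-voice]; /ŋ, ɳ/ are [+nasal]; /β, v/ are [+labial]. The remaining /ð, ʎ, ɣ, l, r, z, d, ɟ, j/ satisfy [-nasal], [+voice], [-labial].

ð, ʎ, ɣ, l, r, z, d, ɟ, j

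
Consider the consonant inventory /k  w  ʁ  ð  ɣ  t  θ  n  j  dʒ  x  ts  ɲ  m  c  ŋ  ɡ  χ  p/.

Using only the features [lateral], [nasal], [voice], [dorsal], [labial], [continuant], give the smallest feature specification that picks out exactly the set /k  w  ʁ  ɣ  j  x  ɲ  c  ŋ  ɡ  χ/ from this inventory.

/k, w, ʁ, ɣ, j, x, ɲ, c, ŋ, ɡ, χ/ are exactly the [+dorsal] segments in the inventory, so a single feature suffices.

[+dorsal]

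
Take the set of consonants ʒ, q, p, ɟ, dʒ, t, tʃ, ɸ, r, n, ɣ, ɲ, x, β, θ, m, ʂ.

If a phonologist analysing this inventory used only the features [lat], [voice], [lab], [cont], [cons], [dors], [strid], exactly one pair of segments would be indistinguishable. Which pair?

Both /ɲ/ and /ɟ/ are [−lateral], [+voice], [−labial], [−continuant], [+consonantal], [+dorsal], [−strident]. Since the list omits [sonorant] and [nasal] — which do distinguish the palatal nasal from the voiced palatal stop — this pair collapses; all other pairs remain distinct.

ɲ, ɟ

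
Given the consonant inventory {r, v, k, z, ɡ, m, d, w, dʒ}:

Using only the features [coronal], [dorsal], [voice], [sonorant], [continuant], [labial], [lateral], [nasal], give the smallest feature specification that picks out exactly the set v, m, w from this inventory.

The target set is precisely the extension of [+labial] in this inventory.

[+labial]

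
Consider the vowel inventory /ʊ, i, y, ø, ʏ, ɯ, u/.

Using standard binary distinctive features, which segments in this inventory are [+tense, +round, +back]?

u

Among the inventory, the [+tense] segments are /i, y, ø, ɯ, u/.
Of those, [+round] gives /y, ø, u/.
Among these, [+back] leaves /u/.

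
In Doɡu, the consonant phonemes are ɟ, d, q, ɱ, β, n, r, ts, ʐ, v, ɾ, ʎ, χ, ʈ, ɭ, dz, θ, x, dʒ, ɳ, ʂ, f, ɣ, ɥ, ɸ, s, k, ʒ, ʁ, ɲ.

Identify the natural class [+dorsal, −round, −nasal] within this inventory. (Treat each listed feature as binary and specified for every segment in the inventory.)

ɟ, q, ʎ, χ, x, ɣ, k, ʁ

Checking each segment against [+dorsal], [−round], [−nasal]: /ɟ/ (voiced palatal stop), /q/ (voiceless uvular stop), /ʎ/ (palatal lateral approximant), /χ/ (voiceless uvular fricative), /x/ (voiceless velar fricative), /ɣ/ (voiced velar fricative), among others, satisfy every feature; every other segment in the inventory fails at least one.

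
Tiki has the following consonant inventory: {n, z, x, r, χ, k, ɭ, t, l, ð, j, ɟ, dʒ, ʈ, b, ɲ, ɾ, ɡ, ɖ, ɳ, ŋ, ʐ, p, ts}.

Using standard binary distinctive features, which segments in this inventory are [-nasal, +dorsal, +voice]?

Eliminate segments failing any feature: /n, ɲ, ɳ, ŋ/ are [+nasal]; /z, r, ɭ, t, l, ð, dʒ, ʈ, b, ɾ, ɖ, ʐ, p, ts/ are [-dorsal]; /x, χ, k/ are [-voice]. The remaining /j, ɟ, ɡ/ satisfy [-nasal], [+dorsal], [+voice].

j, ɟ, ɡ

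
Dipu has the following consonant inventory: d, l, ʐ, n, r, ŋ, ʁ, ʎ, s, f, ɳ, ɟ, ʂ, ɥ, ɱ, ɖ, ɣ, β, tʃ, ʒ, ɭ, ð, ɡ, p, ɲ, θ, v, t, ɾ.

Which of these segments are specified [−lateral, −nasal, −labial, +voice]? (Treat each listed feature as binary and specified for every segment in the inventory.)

d, ʐ, r, ʁ, ɟ, ɖ, ɣ, ʒ, ð, ɡ, ɾ

Checking each segment against [−lateral], [−nasal], [−labial], [+voice]: /d/ (voiced alveolar stop), /ʐ/ (voiced retroflex fricative), /r/ (alveolar trill), /ʁ/ (voiced uvular fricative), /ɟ/ (voiced palatal stop), /ɖ/ (voiced retroflex stop), among others, satisfy every feature; every other segment in the inventory fails at least one.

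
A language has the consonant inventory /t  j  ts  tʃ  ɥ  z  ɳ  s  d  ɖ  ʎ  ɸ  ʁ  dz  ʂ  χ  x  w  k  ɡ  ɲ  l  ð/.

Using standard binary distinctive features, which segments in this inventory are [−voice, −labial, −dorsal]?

Eliminate segments failing any feature: /j, ɥ, z, ɳ, d, ɖ, ʎ, ʁ, dz, w, ɡ, ɲ, l, ð/ are [+voice]; /ɸ/ is [+labial]; /χ, x, k/ are [+dorsal]. The remaining /t, ts, tʃ, s, ʂ/ satisfy [−voice], [−labial], [−dorsal].

t, ts, tʃ, s, ʂ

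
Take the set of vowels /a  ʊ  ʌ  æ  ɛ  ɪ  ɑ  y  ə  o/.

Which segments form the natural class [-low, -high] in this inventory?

Checking each segment against [-low], [-high]: /ʌ/ (mid back unrounded lax vowel), /ɛ/ (mid front unrounded lax vowel), /ə/ (mid central vowel (schwa)), /o/ (mid back rounded tense vowel) satisfy every feature; every other segment in the inventory fails at least one.

ʌ, ɛ, ə, o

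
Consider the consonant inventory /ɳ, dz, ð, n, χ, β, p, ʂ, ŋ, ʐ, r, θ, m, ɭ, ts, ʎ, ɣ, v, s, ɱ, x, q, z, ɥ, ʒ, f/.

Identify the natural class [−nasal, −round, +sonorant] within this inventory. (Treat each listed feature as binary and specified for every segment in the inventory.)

Eliminate segments failing any feature: /ɳ, n, ŋ, m, ɱ/ are [+nasal]; /dz, ð, χ, β, p, ʂ, ʐ, θ, ts, ɣ, v, s, x, q, z, ʒ, f/ are [−sonorant]; /ɥ/ is [+round]. The remaining /r, ɭ, ʎ/ satisfy [−nasal], [−round], [+sonorant].

r, ɭ, ʎ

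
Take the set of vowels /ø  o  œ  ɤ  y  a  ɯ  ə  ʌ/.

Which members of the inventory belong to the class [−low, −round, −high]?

Checking each segment against [−low], [−round], [−high]: /ɤ/ (mid back unrounded tense vowel), /ə/ (mid central vowel (schwa)), /ʌ/ (mid back unrounded lax vowel) satisfy every feature; every other segment in the inventory fails at least one.

ɤ, ə, ʌ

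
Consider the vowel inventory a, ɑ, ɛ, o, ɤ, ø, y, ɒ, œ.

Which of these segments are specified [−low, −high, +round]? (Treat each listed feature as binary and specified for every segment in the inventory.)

o, ø, œ

The [−low] segments are /ɛ, o, ɤ, ø, y, œ/.
Within that set, [−high] gives /ɛ, o, ɤ, ø, œ/.
Then [+round] leaves /o, ø, œ/.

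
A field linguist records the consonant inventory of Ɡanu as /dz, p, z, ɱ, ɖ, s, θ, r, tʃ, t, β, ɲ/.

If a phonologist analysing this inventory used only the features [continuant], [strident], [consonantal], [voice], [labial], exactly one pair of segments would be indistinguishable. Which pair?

On the given features, /ɖ/ and /ɲ/ have an identical profile: [-continuant], [-strident], [+consonantal], [+voice], [-labial]. No other two segments in the inventory coincide on all 5 features. (They do differ in [sonorant], [nasal] and [dorsal], which are not among the given features.)

ɖ, ɲ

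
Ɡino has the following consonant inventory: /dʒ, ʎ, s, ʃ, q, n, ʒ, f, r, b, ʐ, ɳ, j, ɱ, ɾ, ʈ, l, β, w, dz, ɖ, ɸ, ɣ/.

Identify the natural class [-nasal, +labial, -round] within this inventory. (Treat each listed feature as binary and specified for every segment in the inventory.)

f, b, β, ɸ

First, the [-nasal] segments are /dʒ, ʎ, s, ʃ, q, ʒ, f, r, b, ʐ, j, ɾ, ʈ, l, β, w, dz, ɖ, ɸ, ɣ/.
Then [+labial] gives /f, b, β, w, ɸ/.
Among these, [-round] leaves /f, b, β, ɸ/.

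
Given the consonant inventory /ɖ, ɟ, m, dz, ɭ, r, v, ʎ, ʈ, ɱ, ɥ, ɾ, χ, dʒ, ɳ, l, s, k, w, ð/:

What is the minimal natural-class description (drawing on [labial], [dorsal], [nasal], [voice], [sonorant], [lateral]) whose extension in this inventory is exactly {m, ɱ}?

/m, ɱ/ are all [+nasal], [+labial], and no other segment in the inventory matches both values. Dropping any one of them over-generates: [+labial] alone would also admit /v, ɥ, w/; [+nasal] alone would also admit /ɳ/. No other single listed feature picks out exactly this set either, so fewer than two features will not do.

[+nasal, +labial]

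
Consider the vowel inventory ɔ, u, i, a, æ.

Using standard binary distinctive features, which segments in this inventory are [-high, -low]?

Eliminate segments failing any feature: /u, i/ are [+high]; /a, æ/ are [+low]. The remaining /ɔ/ satisfy [-high], [-low].

ɔ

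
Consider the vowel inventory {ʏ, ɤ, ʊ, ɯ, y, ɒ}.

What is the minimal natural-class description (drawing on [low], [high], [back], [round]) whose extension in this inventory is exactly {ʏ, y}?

Every target segment is [-back] and no other inventory member is, so one feature is enough.

[-back]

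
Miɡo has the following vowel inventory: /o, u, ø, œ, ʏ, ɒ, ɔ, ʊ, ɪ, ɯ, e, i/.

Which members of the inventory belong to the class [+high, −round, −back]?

ɪ, i

The [+high] segments are /u, ʏ, ʊ, ɪ, ɯ, i/.
Among these, [−round] gives /ɪ, ɯ, i/.
Then [−back] leaves /ɪ, i/.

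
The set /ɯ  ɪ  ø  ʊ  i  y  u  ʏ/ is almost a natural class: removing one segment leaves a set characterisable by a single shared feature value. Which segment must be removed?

The remaining segments after removing /ø/ share [+high]; /ø/ (mid front rounded tense vowel) is [−high]. For every other candidate removal, the leftover set fails to share any single feature value that the removed segment lacks.

ø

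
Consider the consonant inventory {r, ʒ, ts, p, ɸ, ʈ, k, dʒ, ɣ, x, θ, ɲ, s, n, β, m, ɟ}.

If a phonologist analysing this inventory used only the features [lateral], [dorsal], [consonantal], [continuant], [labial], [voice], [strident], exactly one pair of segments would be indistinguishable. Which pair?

ɟ, ɲ

/ɟ/ (voiced palatal stop) and /ɲ/ (palatal nasal) are both [-lateral], [+dorsal], [+consonantal], [-continuant], [-labial], [+voice], [-strident], so none of the listed features separates them. (They do differ in [sonorant] and [nasal], which are not among the given features.) Every other pair in the inventory differs on at least one listed feature.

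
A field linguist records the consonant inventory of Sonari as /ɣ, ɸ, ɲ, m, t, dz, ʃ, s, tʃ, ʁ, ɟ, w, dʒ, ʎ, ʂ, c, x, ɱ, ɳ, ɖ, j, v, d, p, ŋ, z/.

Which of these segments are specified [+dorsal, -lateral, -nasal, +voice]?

Eliminate segments failing any feature: /ɸ, m, t, dz, ʃ, s, tʃ, dʒ, ʂ, ɱ, ɳ, ɖ, v, d, p, z/ are [-dorsal]; /ɲ, ŋ/ are [+nasal]; /ʎ/ is [+lateral]; /c, x/ are [-voice]. The remaining /ɣ, ʁ, ɟ, w, j/ satisfy [+dorsal], [-lateral], [-nasal], [+voice].

ɣ, ʁ, ɟ, w, j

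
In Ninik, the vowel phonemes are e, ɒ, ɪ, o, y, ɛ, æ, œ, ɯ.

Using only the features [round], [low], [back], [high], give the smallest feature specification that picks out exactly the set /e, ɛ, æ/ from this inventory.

[−high, −round]

/e, ɛ, æ/ are all [−high], [−round], and no other segment in the inventory matches both values. Dropping any one of them over-generates: [−round] alone would also admit /ɪ, ɯ/; [−high] alone would also admit /ɒ, o, œ/. No other single listed feature picks out exactly this set either, so fewer than two features will not do.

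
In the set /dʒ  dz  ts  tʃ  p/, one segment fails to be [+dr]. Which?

/tʃ, dʒ, ts, dz/ are all [+delayed release]; /p/ (voiceless bilabial stop) is [-delayed release].

p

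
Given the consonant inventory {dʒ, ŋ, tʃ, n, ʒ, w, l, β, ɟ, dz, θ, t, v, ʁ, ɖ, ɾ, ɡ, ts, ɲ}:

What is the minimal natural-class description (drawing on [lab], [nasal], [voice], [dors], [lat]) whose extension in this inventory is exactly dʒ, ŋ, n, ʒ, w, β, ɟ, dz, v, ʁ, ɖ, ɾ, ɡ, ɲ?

/dʒ, ŋ, n, ʒ, w, β, ɟ, dz, v, ʁ, ɖ, ɾ, ɡ, ɲ/ are all [+voice], [−lateral], and no other segment in the inventory matches both values. Dropping any one of them over-generates: [−lateral] alone would also admit /tʃ, θ, t, ts/; [+voice] alone would also admit /l/. No other single listed feature picks out exactly this set either, so fewer than two features will not do.

[+voice, −lat]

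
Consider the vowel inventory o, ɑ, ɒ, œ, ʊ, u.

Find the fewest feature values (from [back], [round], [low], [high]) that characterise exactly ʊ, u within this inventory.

/ʊ, u/ are exactly the [+high] segments in the inventory, so a single feature suffices.

[+high]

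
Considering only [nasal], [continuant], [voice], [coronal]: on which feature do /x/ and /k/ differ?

[continuant]

/x/ (voiceless velar fricative) and /k/ (voiceless velar stop) agree on [-nasal], [-voice], [-coronal]. They differ on [continuant] (/x/ [+], /k/ [-]).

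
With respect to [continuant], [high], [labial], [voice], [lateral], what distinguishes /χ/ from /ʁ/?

The two segments share [+continuant], [-high], [-labial], [-lateral]. The only feature from the list on which they differ: /χ/ is [-voice] while /ʁ/ is [+voice].

[voice]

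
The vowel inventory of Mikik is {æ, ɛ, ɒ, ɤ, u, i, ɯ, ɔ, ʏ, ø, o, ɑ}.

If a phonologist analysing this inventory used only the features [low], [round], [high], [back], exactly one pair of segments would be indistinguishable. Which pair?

On the given features, /o/ and /ɔ/ have an identical profile: [−low], [+round], [−high], [+back]. No other two segments in the inventory coincide on all 4 features. (They do differ in [tense], which is not among the given features.)

o, ɔ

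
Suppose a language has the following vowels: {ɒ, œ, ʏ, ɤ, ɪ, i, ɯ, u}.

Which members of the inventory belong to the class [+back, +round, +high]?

Checking each segment against [+back], [+round], [+high]: /u/ (high back rounded tense vowel) satisfies every feature; every other segment in the inventory fails at least one.

u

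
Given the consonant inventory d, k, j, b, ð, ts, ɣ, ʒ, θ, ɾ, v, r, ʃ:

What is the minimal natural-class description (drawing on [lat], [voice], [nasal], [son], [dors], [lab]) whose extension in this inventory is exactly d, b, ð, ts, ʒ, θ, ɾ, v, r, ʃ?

The target set is precisely the extension of [−dorsal] in this inventory.

[−dors]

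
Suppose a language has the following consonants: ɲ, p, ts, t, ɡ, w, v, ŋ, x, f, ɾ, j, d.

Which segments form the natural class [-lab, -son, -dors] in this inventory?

ts, t, d

Checking each segment against [-labial], [-sonorant], [-dorsal]: /ts/ (voiceless alveolar affricate), /t/ (voiceless alveolar stop), /d/ (voiced alveolar stop) satisfy every feature; every other segment in the inventory fails at least one.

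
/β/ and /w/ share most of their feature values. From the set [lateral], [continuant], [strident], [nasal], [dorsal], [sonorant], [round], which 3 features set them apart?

The two segments share [-lateral], [+continuant], [-strident], [-nasal]. The only features from the list on which they differ: /β/ is [-sonorant] while /w/ is [+sonorant]; /β/ is [-round] while /w/ is [+round]; /β/ is [-dorsal] while /w/ is [+dorsal].

[sonorant], [round], [dorsal]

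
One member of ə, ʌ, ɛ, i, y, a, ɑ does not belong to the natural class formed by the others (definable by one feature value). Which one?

y

/ɛ, ɑ, ʌ, a, i, ə/ are all [-round], but /y/ (high front rounded tense vowel) is [+round]. No other single segment can be removed to leave a set sharing one feature value that the removed segment lacks, so /y/ is the odd one out.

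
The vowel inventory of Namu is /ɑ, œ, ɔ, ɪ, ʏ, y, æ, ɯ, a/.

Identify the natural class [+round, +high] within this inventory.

Checking each segment against [+round], [+high]: /ʏ/ (high front rounded lax vowel), /y/ (high front rounded tense vowel) satisfy every feature; every other segment in the inventory fails at least one.

ʏ, y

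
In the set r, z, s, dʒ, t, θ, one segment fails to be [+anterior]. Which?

Every segment except /dʒ/ is [+anterior]. /dʒ/ (voiced postalveolar affricate) is [-anterior], so it is the exception.

dʒ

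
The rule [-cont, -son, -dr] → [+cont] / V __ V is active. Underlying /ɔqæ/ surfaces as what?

/q/ satisfies [-cont, -son, -dr] and sits in V __ V. The [+continuant] counterpart of the voiceless uvular stop is /χ/. Other segments in /ɔqæ/ either fail the structural description or are not in the environment, so the surface form is [ɔχæ].

[ɔχæ]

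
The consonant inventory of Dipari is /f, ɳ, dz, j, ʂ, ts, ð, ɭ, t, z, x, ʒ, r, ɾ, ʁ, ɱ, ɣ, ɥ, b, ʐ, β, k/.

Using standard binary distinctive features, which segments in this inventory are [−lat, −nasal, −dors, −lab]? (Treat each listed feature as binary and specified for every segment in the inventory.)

dz, ʂ, ts, ð, t, z, ʒ, r, ɾ, ʐ

Eliminate segments failing any feature: /f, b, β/ are [+labial]; /ɳ, ɱ/ are [+nasal]; /j, x, ʁ, ɣ, ɥ, k/ are [+dorsal]; /ɭ/ is [+lateral]. The remaining /dz, ʂ, ts, ð, t, z, ʒ, r, ɾ, ʐ/ satisfy [−lateral], [−nasal], [−dorsal], [−labial].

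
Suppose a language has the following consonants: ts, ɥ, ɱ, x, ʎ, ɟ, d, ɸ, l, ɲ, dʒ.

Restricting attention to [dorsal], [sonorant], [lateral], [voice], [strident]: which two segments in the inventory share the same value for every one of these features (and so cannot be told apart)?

ɲ, ɥ

/ɲ/ (palatal nasal) and /ɥ/ (labial-palatal glide) are both [+dorsal], [+sonorant], [-lateral], [+voice], [-strident], so none of the listed features separates them. (They do differ in [nasal], [continuant], [labial] and [round], which are not among the given features.) Every other pair in the inventory differs on at least one listed feature.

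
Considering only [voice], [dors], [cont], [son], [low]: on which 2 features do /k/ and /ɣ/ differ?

[voice], [continuant]

/k/ (voiceless velar stop) and /ɣ/ (voiced velar fricative) agree on [+dorsal], [-sonorant], [-low]. They differ on [voice] (/k/ [-], /ɣ/ [+]), [continuant] (/k/ [-], /ɣ/ [+]).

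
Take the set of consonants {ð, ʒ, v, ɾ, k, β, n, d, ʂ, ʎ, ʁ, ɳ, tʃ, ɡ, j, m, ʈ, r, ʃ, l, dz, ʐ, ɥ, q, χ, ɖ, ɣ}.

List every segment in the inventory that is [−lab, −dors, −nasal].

ð, ʒ, ɾ, d, ʂ, tʃ, ʈ, r, ʃ, l, dz, ʐ, ɖ

Eliminate segments failing any feature: /v, β, m, ɥ/ are [+labial]; /k, ʎ, ʁ, ɡ, j, q, χ, ɣ/ are [+dorsal]; /n, ɳ/ are [+nasal]. The remaining /ð, ʒ, ɾ, d, ʂ, tʃ, ʈ, r, ʃ, l, dz, ʐ, ɖ/ satisfy [−labial], [−dorsal], [−nasal].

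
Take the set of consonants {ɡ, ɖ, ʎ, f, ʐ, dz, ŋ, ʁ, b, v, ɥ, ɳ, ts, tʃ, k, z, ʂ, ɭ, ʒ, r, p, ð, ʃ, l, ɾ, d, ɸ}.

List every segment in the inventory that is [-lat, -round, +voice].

Checking each segment against [-lateral], [-round], [+voice]: /ɡ/ (voiced velar stop), /ɖ/ (voiced retroflex stop), /ʐ/ (voiced retroflex fricative), /dz/ (voiced alveolar affricate), /ŋ/ (velar nasal), /ʁ/ (voiced uvular fricative), among others, satisfy every feature; every other segment in the inventory fails at least one.

ɡ, ɖ, ʐ, dz, ŋ, ʁ, b, v, ɳ, z, ʒ, r, ð, ɾ, d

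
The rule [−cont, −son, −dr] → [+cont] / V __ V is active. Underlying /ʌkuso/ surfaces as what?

[ʌxuso]

Only /k/ occurs between two vowels (/ʌ/ __ /u/) and matches the structural description. It is a voiceless velar stop, so [−cont, −son, −dr] holds; changing it to [+continuant] with all other features held fixed yields /x/ (voiceless velar fricative). No other segment meets both the structural description and the environment, so the output is [ʌxuso].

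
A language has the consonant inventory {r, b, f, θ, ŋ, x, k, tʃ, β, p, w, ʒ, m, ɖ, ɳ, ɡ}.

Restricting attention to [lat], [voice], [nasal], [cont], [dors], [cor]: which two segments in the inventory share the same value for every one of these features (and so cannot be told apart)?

Both /r/ and /ʒ/ are [−lateral], [+voice], [−nasal], [+continuant], [−dorsal], [+coronal]. Since the list omits [sonorant], [strident] and [anterior] — which do distinguish the alveolar trill from the voiced postalveolar fricative — this pair collapses; all other pairs remain distinct.

r, ʒ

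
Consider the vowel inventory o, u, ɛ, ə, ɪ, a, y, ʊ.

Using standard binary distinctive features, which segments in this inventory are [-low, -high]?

o, ɛ, ə

Eliminate segments failing any feature: /u, ɪ, y, ʊ/ are [+high]; /a/ is [+low]. The remaining /o, ɛ, ə/ satisfy [-low], [-high].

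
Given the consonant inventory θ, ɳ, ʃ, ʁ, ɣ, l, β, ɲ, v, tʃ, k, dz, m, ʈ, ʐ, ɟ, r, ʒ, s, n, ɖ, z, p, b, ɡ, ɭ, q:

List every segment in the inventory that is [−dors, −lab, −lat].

θ, ɳ, ʃ, tʃ, dz, ʈ, ʐ, r, ʒ, s, n, ɖ, z

Eliminate segments failing any feature: /ʁ, ɣ, ɲ, k, ɟ, ɡ, q/ are [+dorsal]; /l, ɭ/ are [+lateral]; /β, v, m, p, b/ are [+labial]. The remaining /θ, ɳ, ʃ, tʃ, dz, ʈ, ʐ, r, ʒ, s, n, ɖ, z/ satisfy [−dorsal], [−labial], [−lateral].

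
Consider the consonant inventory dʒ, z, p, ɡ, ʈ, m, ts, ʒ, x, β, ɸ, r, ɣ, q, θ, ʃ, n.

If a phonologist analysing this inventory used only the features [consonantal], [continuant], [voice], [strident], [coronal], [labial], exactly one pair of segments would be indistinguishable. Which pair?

On the given features, /ʒ/ and /z/ have an identical profile: [+consonantal], [+continuant], [+voice], [+strident], [+coronal], [-labial]. No other two segments in the inventory coincide on all 6 features. (They do differ in [anterior] and [distributed], which are not among the given features.)

ʒ, z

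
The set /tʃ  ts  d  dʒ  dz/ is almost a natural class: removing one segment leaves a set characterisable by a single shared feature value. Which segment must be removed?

/dz, ts, dʒ, tʃ/ are all [+delayed release], but /d/ (voiced alveolar stop) is [−delayed release]. No other single segment can be removed to leave a set sharing one feature value that the removed segment lacks, so /d/ is the odd one out.

d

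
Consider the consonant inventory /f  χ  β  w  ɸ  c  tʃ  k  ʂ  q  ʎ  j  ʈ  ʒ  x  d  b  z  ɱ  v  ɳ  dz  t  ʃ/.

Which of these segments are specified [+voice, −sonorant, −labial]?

ʒ, d, z, dz

The [+voice] segments are /β, w, ʎ, j, ʒ, d, b, z, ɱ, v, ɳ, dz/.
Of those, [−sonorant] gives /β, ʒ, d, b, z, v, dz/.
Of those, [−labial] leaves /ʒ, d, z, dz/.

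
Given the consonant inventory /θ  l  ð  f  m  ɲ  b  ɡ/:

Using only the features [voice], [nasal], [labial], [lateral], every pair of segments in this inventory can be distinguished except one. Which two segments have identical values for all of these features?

Both /ɡ/ and /ð/ are [+voice], [-nasal], [-labial], [-lateral]. Since the list omits [continuant], [coronal] and [dorsal] — which do distinguish the voiced velar stop from the voiced dental fricative — this pair collapses; all other pairs remain distinct.

ɡ, ð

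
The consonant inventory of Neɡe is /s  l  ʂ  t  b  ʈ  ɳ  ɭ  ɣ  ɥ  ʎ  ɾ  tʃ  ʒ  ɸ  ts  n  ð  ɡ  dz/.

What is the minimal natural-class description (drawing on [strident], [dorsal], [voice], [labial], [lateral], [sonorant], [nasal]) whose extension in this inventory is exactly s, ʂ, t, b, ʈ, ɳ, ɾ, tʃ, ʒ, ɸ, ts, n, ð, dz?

[−lateral, −dorsal]

/s, ʂ, t, b, ʈ, ɳ, ɾ, tʃ, ʒ, ɸ, ts, n, ð, dz/ are all [−lateral], [−dorsal], and no other segment in the inventory matches both values. Dropping any one of them over-generates: [−dorsal] alone would also admit /l, ɭ/; [−lateral] alone would also admit /ɣ, ɥ, ɡ/. No other single listed feature picks out exactly this set either, so fewer than two features will not do.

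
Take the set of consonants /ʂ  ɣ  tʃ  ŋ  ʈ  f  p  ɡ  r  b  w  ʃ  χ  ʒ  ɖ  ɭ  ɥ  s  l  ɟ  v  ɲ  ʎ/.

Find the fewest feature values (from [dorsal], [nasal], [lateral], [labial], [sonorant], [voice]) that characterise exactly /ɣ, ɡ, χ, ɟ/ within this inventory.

Every target segment is [−sonorant], [+dorsal]; each remaining inventory member fails at least one of these. Each conjunct is needed — [+dorsal] alone would also admit /ŋ, w, ɥ, ɲ, …/; [−sonorant] alone would also admit /ʂ, tʃ, ʈ, f, …/ — and no other single listed feature has exactly this extension, so two is the minimum.

[−sonorant, +dorsal]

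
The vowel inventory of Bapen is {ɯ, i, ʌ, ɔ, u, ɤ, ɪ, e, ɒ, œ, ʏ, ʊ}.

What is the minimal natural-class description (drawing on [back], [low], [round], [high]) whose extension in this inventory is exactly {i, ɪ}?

The class [+high], [-back], [-round] has exactly /i, ɪ/ as its extension in this inventory. No smaller conjunction from the listed features achieves this: [-back, -round] alone would also admit /e/; [+high, -round] alone would also admit /ɯ/; [+high, -back] alone would also admit /ʏ/; and checking the remaining two-feature bundles turns up none with this extension.

[+high, -back, -round]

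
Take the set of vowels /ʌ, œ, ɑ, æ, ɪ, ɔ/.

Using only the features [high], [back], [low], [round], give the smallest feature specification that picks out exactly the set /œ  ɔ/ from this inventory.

[+round]

/œ, ɔ/ are exactly the [+round] segments in the inventory, so a single feature suffices.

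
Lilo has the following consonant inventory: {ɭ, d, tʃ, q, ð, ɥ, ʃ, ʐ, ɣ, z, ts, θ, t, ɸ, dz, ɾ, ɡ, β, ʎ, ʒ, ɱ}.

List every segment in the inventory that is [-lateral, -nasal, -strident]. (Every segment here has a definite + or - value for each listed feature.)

d, q, ð, ɥ, ɣ, θ, t, ɸ, ɾ, ɡ, β

Eliminate segments failing any feature: /ɭ, ʎ/ are [+lateral]; /tʃ, ʃ, ʐ, z, ts, dz, ʒ/ are [+strident]; /ɱ/ is [+nasal]. The remaining /d, q, ð, ɥ, ɣ, θ, t, ɸ, ɾ, ɡ, β/ satisfy [-lateral], [-nasal], [-strident].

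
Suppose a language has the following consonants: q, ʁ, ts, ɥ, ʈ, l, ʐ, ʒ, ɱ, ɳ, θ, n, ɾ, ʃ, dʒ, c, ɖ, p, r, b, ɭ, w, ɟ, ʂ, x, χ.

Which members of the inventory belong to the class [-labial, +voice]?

First, the [-labial] segments are /q, ʁ, ts, ʈ, l, ʐ, ʒ, ɳ, θ, n, ɾ, ʃ, dʒ, c, ɖ, r, ɭ, ɟ, ʂ, x, χ/.
Intersecting with [+voice] leaves /ʁ, l, ʐ, ʒ, ɳ, n, ɾ, dʒ, ɖ, r, ɭ, ɟ/.

ʁ, l, ʐ, ʒ, ɳ, n, ɾ, dʒ, ɖ, r, ɭ, ɟ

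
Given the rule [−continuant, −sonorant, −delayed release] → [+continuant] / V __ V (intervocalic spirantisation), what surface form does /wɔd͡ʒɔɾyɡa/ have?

Only /ɡ/ occurs between two vowels (/y/ __ /a/) and matches the structural description. It is a voiced velar stop, so [−continuant, −sonorant, −delayed release] holds; changing it to [+continuant] with all other features held fixed yields /ɣ/ (voiced velar fricative). No other segment meets both the structural description and the environment, so the output is [wɔd͡ʒɔɾyɣa].

[wɔd͡ʒɔɾyɣa]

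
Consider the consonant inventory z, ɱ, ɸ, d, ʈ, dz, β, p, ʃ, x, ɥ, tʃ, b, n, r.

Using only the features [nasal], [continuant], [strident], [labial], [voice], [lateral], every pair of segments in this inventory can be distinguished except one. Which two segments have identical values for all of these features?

/β/ (voiced bilabial fricative) and /ɥ/ (labial-palatal glide) are both [-nasal], [+continuant], [-strident], [+labial], [+voice], [-lateral], so none of the listed features separates them. (They do differ in [sonorant], [round] and [dorsal], which are not among the given features.) Every other pair in the inventory differs on at least one listed feature.

β, ɥ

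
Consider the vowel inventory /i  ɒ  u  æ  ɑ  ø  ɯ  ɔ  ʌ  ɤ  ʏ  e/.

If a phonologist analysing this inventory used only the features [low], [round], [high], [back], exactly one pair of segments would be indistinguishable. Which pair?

ʌ, ɤ

Both /ʌ/ and /ɤ/ are [-low], [-round], [-high], [+back]. Since the list omits [tense] — which does distinguish the mid back unrounded lax vowel from the mid back unrounded tense vowel — this pair collapses; all other pairs remain distinct.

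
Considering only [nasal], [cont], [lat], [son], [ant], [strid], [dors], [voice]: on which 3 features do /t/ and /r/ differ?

/t/ (voiceless alveolar stop) and /r/ (alveolar trill) agree on [−nasal], [−lateral], [+anterior], [−strident], [−dorsal]. They differ on [sonorant] (/t/ [−], /r/ [+]), [voice] (/t/ [−], /r/ [+]), [continuant] (/t/ [−], /r/ [+]).

[sonorant], [voice], [continuant]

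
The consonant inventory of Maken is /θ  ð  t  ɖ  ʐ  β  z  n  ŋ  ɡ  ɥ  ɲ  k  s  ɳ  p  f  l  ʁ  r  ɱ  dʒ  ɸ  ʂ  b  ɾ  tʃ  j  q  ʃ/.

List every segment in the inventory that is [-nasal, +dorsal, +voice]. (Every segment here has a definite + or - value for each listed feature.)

Among the inventory, the [-nasal] segments are /θ, ð, t, ɖ, ʐ, β, z, ɡ, ɥ, k, s, p, f, l, ʁ, r, dʒ, ɸ, ʂ, b, ɾ, tʃ, j, q, ʃ/.
Intersecting with [+dorsal] gives /ɡ, ɥ, k, ʁ, j, q/.
Then [+voice] leaves /ɡ, ɥ, ʁ, j/.

ɡ, ɥ, ʁ, j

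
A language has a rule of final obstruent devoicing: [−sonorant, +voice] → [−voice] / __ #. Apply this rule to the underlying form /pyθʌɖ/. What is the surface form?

[pyθʌʈ]

/ɖ/ satisfies [−sonorant, +voice] and sits in __ #. The [−voice] counterpart of the voiced retroflex stop is /ʈ/. Other segments in /pyθʌɖ/ either fail the structural description or are not in the environment, so the surface form is [pyθʌʈ].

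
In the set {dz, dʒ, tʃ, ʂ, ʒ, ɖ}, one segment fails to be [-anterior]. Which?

dz

/dz/ is the voiced alveolar affricate, which is [+anterior]; the rest — /dʒ, ʒ, tʃ, ʂ, ɖ/ — are [-anterior].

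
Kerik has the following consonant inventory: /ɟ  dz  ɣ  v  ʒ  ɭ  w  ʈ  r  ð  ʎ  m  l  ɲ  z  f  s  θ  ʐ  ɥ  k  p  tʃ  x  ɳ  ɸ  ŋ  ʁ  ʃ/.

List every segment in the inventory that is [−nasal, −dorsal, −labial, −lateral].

Eliminate segments failing any feature: /ɟ, ɣ, w, ʎ, ɥ, k, x, ʁ/ are [+dorsal]; /v, f, p, ɸ/ are [+labial]; /ɭ, l/ are [+lateral]; /m, ɲ, ɳ, ŋ/ are [+nasal]. The remaining /dz, ʒ, ʈ, r, ð, z, s, θ, ʐ, tʃ, ʃ/ satisfy [−nasal], [−dorsal], [−labial], [−lateral].

dz, ʒ, ʈ, r, ð, z, s, θ, ʐ, tʃ, ʃ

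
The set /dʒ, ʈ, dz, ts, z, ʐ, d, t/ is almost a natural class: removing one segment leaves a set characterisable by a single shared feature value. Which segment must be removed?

dʒ

The remaining segments after removing /dʒ/ share [−distributed]; /dʒ/ (voiced postalveolar affricate) is [+distributed]. For every other candidate removal, the leftover set fails to share any single feature value that the removed segment lacks.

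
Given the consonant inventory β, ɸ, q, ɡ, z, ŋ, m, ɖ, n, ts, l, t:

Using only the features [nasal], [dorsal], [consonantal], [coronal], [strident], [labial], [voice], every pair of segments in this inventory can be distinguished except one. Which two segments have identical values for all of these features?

Both /ɖ/ and /l/ are [-nasal], [-dorsal], [+consonantal], [+coronal], [-strident], [-labial], [+voice]. Since the list omits [sonorant], [lateral] and [anterior] — which do distinguish the voiced retroflex stop from the alveolar lateral approximant — this pair collapses; all other pairs remain distinct.

ɖ, l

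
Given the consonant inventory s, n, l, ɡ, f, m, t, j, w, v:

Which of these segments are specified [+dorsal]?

ɡ, j, w

The [+dorsal] segments here are /ɡ, j, w/; the remaining /s, n, l, f, m, t, v/ are [−dorsal].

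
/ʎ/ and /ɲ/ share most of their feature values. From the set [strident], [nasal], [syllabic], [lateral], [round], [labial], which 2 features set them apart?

The two segments share [−strident], [−syllabic], [−round], [−labial]. The only features from the list on which they differ: /ʎ/ is [−nasal] while /ɲ/ is [+nasal]; /ʎ/ is [+lateral] while /ɲ/ is [−lateral].

[nasal], [lateral]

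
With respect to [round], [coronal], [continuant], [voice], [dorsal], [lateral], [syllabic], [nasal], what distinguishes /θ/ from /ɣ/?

/θ/ is the voiceless dental fricative and /ɣ/ is the voiced velar fricative. Both are [−round], [+continuant], [−lateral], [−syllabic], [−nasal]. /θ/ is [−voice] while /ɣ/ is [+voice]; /θ/ is [+coronal] while /ɣ/ is [−coronal]; /θ/ is [−dorsal] while /ɣ/ is [+dorsal], so the distinguishing features are [voice], [coronal], [dorsal].

[voice], [coronal], [dorsal]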